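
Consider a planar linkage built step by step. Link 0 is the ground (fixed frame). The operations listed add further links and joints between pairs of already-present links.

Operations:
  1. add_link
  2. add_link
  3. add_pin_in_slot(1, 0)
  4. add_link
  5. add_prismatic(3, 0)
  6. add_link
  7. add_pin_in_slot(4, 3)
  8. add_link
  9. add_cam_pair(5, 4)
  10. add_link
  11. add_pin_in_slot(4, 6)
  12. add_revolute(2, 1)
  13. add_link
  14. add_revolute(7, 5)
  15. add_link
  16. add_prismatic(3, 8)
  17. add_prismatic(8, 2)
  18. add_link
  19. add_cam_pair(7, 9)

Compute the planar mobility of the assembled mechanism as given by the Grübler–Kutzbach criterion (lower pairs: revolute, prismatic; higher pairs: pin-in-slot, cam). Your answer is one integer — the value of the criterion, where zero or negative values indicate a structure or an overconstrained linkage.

link 0 = ground. State L|J1|J2 = 1|0|0
+link1  2|0|0
+link2  3|0|0
PS(1,0) f=2→J2  3|0|1
+link3  4|0|1
P(3,0) f=1→J1  4|1|1
+link4  5|1|1
PS(4,3) f=2→J2  5|1|2
+link5  6|1|2
C(5,4) f=2→J2  6|1|3
+link6  7|1|3
PS(4,6) f=2→J2  7|1|4
R(2,1) f=1→J1  7|2|4
+link7  8|2|4
R(7,5) f=1→J1  8|3|4
+link8  9|3|4
P(3,8) f=1→J1  9|4|4
P(8,2) f=1→J1  9|5|4
+link9  10|5|4
C(7,9) f=2→J2  10|5|5
M = 3(10−1)−2·5−5 = 27−10−5 = 12

M = 12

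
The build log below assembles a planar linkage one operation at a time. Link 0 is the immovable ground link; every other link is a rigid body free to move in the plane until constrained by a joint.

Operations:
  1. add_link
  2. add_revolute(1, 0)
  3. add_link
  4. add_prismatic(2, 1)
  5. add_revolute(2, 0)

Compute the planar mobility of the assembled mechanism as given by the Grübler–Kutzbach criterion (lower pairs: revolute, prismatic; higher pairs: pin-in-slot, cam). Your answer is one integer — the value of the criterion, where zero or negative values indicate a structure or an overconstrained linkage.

[1;0;0] (link 0 is ground)
L+ [2;0;0]
R(1,0)∈J1 [2;1;0]
L+ [3;1;0]
P(2,1)∈J1 [3;2;0]
R(2,0)∈J1 [3;3;0]
mobility = 6 − 6 − 0 = 0

M = 0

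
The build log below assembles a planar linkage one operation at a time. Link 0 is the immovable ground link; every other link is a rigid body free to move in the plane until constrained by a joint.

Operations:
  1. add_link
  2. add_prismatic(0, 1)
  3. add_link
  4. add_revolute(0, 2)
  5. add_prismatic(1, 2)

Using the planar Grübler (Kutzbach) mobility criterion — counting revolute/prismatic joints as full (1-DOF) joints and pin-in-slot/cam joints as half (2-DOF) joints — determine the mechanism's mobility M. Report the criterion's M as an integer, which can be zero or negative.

link 0 = ground. State L|J1|J2 = 1|0|0
+link1  2|0|0
P(0,1) f=1→J1  2|1|0
+link2  3|1|0
R(0,2) f=1→J1  3|2|0
P(1,2) f=1→J1  3|3|0
M = 3(3−1)−2·3−0 = 6−6−0 = 0

M = 0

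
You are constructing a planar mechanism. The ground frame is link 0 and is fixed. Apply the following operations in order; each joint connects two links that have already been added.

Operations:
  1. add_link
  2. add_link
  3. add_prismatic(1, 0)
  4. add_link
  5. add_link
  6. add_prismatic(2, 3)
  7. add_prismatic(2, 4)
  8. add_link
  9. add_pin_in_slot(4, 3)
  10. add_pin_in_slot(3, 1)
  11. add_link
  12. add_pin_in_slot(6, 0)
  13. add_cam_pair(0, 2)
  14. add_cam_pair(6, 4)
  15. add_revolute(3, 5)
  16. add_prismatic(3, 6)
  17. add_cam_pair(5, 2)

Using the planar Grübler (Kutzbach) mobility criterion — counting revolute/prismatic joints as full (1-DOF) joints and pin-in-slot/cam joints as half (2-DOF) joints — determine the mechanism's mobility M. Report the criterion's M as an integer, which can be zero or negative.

M = 2

(L,J1,J2)=(1,0,0); link0 fixed
link1: (2,0,0)
link2: (3,0,0)
P 1-0 [J1]: (3,1,0)
link3: (4,1,0)
link4: (5,1,0)
P 2-3 [J1]: (5,2,0)
P 2-4 [J1]: (5,3,0)
link5: (6,3,0)
PS 4-3 [J2]: (6,3,1)
PS 3-1 [J2]: (6,3,2)
link6: (7,3,2)
PS 6-0 [J2]: (7,3,3)
C 0-2 [J2]: (7,3,4)
C 6-4 [J2]: (7,3,5)
R 3-5 [J1]: (7,4,5)
P 3-6 [J1]: (7,5,5)
C 5-2 [J2]: (7,5,6)
Grübler: 3·6 − 2·5 − 6 = 2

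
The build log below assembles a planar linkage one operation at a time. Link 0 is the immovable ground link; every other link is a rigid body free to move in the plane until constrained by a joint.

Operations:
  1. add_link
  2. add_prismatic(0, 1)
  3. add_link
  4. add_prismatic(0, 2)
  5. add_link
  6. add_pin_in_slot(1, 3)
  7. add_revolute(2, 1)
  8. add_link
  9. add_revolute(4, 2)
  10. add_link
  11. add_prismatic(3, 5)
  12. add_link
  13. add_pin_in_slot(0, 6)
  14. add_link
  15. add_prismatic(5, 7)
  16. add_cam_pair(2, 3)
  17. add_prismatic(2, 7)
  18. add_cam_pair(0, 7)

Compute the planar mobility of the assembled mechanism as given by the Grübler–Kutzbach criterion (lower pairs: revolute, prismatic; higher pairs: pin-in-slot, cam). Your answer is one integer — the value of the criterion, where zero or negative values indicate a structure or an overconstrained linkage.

M = 3

(L,J1,J2)=(1,0,0); link0 fixed
link1: (2,0,0)
P 0-1 [J1]: (2,1,0)
link2: (3,1,0)
P 0-2 [J1]: (3,2,0)
link3: (4,2,0)
PS 1-3 [J2]: (4,2,1)
R 2-1 [J1]: (4,3,1)
link4: (5,3,1)
R 4-2 [J1]: (5,4,1)
link5: (6,4,1)
P 3-5 [J1]: (6,5,1)
link6: (7,5,1)
PS 0-6 [J2]: (7,5,2)
link7: (8,5,2)
P 5-7 [J1]: (8,6,2)
C 2-3 [J2]: (8,6,3)
P 2-7 [J1]: (8,7,3)
C 0-7 [J2]: (8,7,4)
Grübler: 3·7 − 2·7 − 4 = 3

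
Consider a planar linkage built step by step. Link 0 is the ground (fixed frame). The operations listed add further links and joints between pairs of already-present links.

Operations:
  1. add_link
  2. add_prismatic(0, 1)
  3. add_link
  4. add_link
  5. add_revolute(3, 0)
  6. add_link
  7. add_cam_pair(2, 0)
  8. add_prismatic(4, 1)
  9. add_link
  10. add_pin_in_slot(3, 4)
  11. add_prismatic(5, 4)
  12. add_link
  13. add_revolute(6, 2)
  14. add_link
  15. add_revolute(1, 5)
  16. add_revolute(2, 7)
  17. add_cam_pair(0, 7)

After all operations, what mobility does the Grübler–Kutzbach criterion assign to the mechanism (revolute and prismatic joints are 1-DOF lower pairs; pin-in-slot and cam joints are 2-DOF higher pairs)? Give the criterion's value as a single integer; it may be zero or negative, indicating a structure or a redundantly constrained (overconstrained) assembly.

link 0 = ground. State L|J1|J2 = 1|0|0
+link1  2|0|0
P(0,1) f=1→J1  2|1|0
+link2  3|1|0
+link3  4|1|0
R(3,0) f=1→J1  4|2|0
+link4  5|2|0
C(2,0) f=2→J2  5|2|1
P(4,1) f=1→J1  5|3|1
+link5  6|3|1
PS(3,4) f=2→J2  6|3|2
P(5,4) f=1→J1  6|4|2
+link6  7|4|2
R(6,2) f=1→J1  7|5|2
+link7  8|5|2
R(1,5) f=1→J1  8|6|2
R(2,7) f=1→J1  8|7|2
C(0,7) f=2→J2  8|7|3
M = 3(8−1)−2·7−3 = 21−14−3 = 4

M = 4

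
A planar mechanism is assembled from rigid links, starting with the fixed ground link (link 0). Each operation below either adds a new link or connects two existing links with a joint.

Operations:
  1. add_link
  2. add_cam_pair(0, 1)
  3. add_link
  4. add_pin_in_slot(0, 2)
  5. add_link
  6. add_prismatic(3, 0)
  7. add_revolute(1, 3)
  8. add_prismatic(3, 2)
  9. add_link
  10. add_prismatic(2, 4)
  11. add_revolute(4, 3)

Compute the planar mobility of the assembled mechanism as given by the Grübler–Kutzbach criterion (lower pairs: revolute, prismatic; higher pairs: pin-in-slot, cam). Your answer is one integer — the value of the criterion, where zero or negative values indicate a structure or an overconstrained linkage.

M = 0

(L,J1,J2)=(1,0,0); link0 fixed
link1: (2,0,0)
C 0-1 [J2]: (2,0,1)
link2: (3,0,1)
PS 0-2 [J2]: (3,0,2)
link3: (4,0,2)
P 3-0 [J1]: (4,1,2)
R 1-3 [J1]: (4,2,2)
P 3-2 [J1]: (4,3,2)
link4: (5,3,2)
P 2-4 [J1]: (5,4,2)
R 4-3 [J1]: (5,5,2)
Grübler: 3·4 − 2·5 − 2 = 0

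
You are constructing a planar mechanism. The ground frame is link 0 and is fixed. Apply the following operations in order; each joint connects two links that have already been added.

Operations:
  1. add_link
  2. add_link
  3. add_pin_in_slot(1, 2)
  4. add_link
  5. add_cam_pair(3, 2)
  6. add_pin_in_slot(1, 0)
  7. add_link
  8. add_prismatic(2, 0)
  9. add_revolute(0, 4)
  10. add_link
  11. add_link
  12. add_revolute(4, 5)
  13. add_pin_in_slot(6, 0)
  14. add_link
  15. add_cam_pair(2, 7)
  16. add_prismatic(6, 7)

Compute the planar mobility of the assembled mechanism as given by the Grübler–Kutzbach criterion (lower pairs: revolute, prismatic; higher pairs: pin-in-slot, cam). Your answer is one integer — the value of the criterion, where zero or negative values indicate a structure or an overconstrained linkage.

M = 8

L=1 J1=0 J2=0
add link → L=2 J1=0 J2=0
add link → L=3 J1=0 J2=0
PS@1,2 dof=2 J2 → L=3 J1=0 J2=1
add link → L=4 J1=0 J2=1
C@3,2 dof=2 J2 → L=4 J1=0 J2=2
PS@1,0 dof=2 J2 → L=4 J1=0 J2=3
add link → L=5 J1=0 J2=3
P@2,0 dof=1 J1 → L=5 J1=1 J2=3
R@0,4 dof=1 J1 → L=5 J1=2 J2=3
add link → L=6 J1=2 J2=3
add link → L=7 J1=2 J2=3
R@4,5 dof=1 J1 → L=7 J1=3 J2=3
PS@6,0 dof=2 J2 → L=7 J1=3 J2=4
add link → L=8 J1=3 J2=4
C@2,7 dof=2 J2 → L=8 J1=3 J2=5
P@6,7 dof=1 J1 → L=8 J1=4 J2=5
M=3(L−1)−2J1−J2=3·7−2·4−5=8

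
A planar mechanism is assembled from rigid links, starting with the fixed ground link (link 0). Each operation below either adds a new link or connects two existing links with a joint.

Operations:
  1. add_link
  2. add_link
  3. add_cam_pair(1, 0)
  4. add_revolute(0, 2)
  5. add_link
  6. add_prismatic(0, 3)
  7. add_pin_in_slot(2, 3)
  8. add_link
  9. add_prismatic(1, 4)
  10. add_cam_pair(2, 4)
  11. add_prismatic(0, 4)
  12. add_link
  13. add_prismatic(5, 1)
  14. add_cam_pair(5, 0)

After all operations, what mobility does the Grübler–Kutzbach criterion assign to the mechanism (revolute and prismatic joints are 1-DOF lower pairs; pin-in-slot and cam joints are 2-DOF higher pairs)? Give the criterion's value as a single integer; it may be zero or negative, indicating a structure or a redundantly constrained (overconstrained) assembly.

M = 1

[1;0;0] (link 0 is ground)
L+ [2;0;0]
L+ [3;0;0]
C(1,0)∈J2 [3;0;1]
R(0,2)∈J1 [3;1;1]
L+ [4;1;1]
P(0,3)∈J1 [4;2;1]
PS(2,3)∈J2 [4;2;2]
L+ [5;2;2]
P(1,4)∈J1 [5;3;2]
C(2,4)∈J2 [5;3;3]
P(0,4)∈J1 [5;4;3]
L+ [6;4;3]
P(5,1)∈J1 [6;5;3]
C(5,0)∈J2 [6;5;4]
mobility = 15 − 10 − 4 = 1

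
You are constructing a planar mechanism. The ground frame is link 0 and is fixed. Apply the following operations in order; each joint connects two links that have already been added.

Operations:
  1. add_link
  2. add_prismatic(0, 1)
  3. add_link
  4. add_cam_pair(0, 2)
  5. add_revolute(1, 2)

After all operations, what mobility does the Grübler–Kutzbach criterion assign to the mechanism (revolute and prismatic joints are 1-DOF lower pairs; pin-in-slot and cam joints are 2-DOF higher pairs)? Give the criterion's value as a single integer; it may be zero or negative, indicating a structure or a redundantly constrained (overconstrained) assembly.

M = 1

(L,J1,J2)=(1,0,0); link0 fixed
link1: (2,0,0)
P 0-1 [J1]: (2,1,0)
link2: (3,1,0)
C 0-2 [J2]: (3,1,1)
R 1-2 [J1]: (3,2,1)
Grübler: 3·2 − 2·2 − 1 = 1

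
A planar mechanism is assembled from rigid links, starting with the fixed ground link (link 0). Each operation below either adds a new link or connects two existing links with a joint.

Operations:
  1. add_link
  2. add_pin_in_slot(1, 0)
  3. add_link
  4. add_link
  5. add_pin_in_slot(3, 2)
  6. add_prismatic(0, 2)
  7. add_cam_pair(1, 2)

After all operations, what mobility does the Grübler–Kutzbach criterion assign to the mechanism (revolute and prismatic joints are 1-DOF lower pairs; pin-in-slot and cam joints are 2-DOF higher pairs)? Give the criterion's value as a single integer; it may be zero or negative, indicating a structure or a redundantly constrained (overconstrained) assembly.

ground; <1,0,0>
#1 <2,0,0>
PS:1↔0 J2 <2,0,1>
#2 <3,0,1>
#3 <4,0,1>
PS:3↔2 J2 <4,0,2>
P:0↔2 J1 <4,1,2>
C:1↔2 J2 <4,1,3>
3×3 − 2×1 − 1×3 = 4

M = 4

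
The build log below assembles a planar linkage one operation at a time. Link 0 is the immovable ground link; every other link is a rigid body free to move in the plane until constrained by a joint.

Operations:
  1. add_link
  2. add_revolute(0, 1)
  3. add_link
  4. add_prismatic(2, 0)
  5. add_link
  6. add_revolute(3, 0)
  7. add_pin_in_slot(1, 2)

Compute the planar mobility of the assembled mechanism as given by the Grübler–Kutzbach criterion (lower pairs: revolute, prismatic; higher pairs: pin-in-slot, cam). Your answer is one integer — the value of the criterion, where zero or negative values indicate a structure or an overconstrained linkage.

[1;0;0] (link 0 is ground)
L+ [2;0;0]
R(0,1)∈J1 [2;1;0]
L+ [3;1;0]
P(2,0)∈J1 [3;2;0]
L+ [4;2;0]
R(3,0)∈J1 [4;3;0]
PS(1,2)∈J2 [4;3;1]
mobility = 9 − 6 − 1 = 2

M = 2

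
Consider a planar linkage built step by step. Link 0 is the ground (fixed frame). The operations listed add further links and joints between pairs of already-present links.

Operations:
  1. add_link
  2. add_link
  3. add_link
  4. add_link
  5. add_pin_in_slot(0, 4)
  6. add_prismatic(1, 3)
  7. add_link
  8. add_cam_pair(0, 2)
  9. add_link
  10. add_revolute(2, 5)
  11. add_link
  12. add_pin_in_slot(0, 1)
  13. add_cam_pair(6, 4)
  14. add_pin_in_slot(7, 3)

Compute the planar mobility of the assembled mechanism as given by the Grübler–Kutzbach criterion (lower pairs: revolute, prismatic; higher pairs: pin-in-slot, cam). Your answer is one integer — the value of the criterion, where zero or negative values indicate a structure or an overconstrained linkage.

M = 12

[1;0;0] (link 0 is ground)
L+ [2;0;0]
L+ [3;0;0]
L+ [4;0;0]
L+ [5;0;0]
PS(0,4)∈J2 [5;0;1]
P(1,3)∈J1 [5;1;1]
L+ [6;1;1]
C(0,2)∈J2 [6;1;2]
L+ [7;1;2]
R(2,5)∈J1 [7;2;2]
L+ [8;2;2]
PS(0,1)∈J2 [8;2;3]
C(6,4)∈J2 [8;2;4]
PS(7,3)∈J2 [8;2;5]
mobility = 21 − 4 − 5 = 12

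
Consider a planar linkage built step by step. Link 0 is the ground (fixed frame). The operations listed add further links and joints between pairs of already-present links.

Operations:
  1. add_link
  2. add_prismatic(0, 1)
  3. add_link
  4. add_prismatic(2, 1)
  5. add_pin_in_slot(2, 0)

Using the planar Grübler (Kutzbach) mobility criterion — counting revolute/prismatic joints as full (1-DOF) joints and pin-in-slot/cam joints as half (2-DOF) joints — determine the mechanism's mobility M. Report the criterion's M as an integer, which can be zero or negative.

M = 1

ground; <1,0,0>
#1 <2,0,0>
P:0↔1 J1 <2,1,0>
#2 <3,1,0>
P:2↔1 J1 <3,2,0>
PS:2↔0 J2 <3,2,1>
3×2 − 2×2 − 1×1 = 1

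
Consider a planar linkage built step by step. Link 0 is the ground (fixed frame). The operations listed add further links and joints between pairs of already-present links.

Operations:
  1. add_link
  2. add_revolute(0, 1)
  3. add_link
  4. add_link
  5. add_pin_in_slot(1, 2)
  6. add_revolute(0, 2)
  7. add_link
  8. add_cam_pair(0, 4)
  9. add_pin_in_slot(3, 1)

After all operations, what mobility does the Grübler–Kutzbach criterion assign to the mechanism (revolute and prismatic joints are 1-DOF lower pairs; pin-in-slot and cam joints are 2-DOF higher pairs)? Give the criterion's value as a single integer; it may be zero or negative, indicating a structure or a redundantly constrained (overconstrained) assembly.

M = 5

[1;0;0] (link 0 is ground)
L+ [2;0;0]
R(0,1)∈J1 [2;1;0]
L+ [3;1;0]
L+ [4;1;0]
PS(1,2)∈J2 [4;1;1]
R(0,2)∈J1 [4;2;1]
L+ [5;2;1]
C(0,4)∈J2 [5;2;2]
PS(3,1)∈J2 [5;2;3]
mobility = 12 − 4 − 3 = 5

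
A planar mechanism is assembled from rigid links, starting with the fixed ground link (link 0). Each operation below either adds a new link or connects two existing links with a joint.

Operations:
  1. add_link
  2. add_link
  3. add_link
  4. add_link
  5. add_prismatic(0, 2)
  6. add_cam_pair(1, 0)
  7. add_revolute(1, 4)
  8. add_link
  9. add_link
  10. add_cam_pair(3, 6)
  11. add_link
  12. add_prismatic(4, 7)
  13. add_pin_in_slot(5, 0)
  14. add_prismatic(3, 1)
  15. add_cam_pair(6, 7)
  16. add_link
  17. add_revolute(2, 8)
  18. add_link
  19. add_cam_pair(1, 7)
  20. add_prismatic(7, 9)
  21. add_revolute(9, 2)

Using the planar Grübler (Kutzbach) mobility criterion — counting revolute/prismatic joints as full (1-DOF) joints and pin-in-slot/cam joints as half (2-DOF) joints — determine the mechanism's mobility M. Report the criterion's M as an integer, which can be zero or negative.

ground; <1,0,0>
#1 <2,0,0>
#2 <3,0,0>
#3 <4,0,0>
#4 <5,0,0>
P:0↔2 J1 <5,1,0>
C:1↔0 J2 <5,1,1>
R:1↔4 J1 <5,2,1>
#5 <6,2,1>
#6 <7,2,1>
C:3↔6 J2 <7,2,2>
#7 <8,2,2>
P:4↔7 J1 <8,3,2>
PS:5↔0 J2 <8,3,3>
P:3↔1 J1 <8,4,3>
C:6↔7 J2 <8,4,4>
#8 <9,4,4>
R:2↔8 J1 <9,5,4>
#9 <10,5,4>
C:1↔7 J2 <10,5,5>
P:7↔9 J1 <10,6,5>
R:9↔2 J1 <10,7,5>
3×9 − 2×7 − 1×5 = 8

M = 8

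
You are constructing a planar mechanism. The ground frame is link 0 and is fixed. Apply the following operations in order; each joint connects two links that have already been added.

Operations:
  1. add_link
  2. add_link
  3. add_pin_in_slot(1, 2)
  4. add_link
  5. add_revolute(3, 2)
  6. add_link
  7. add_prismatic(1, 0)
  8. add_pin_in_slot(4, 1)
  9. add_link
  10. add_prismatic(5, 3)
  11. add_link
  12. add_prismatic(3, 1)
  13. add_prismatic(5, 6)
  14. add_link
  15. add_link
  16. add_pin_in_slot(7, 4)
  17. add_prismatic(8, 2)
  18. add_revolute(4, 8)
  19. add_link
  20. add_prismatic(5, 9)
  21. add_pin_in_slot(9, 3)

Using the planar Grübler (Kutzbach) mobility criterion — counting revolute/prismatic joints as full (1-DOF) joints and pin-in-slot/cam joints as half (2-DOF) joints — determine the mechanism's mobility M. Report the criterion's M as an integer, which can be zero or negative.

link 0 = ground. State L|J1|J2 = 1|0|0
+link1  2|0|0
+link2  3|0|0
PS(1,2) f=2→J2  3|0|1
+link3  4|0|1
R(3,2) f=1→J1  4|1|1
+link4  5|1|1
P(1,0) f=1→J1  5|2|1
PS(4,1) f=2→J2  5|2|2
+link5  6|2|2
P(5,3) f=1→J1  6|3|2
+link6  7|3|2
P(3,1) f=1→J1  7|4|2
P(5,6) f=1→J1  7|5|2
+link7  8|5|2
+link8  9|5|2
PS(7,4) f=2→J2  9|5|3
P(8,2) f=1→J1  9|6|3
R(4,8) f=1→J1  9|7|3
+link9  10|7|3
P(5,9) f=1→J1  10|8|3
PS(9,3) f=2→J2  10|8|4
M = 3(10−1)−2·8−4 = 27−16−4 = 7

M = 7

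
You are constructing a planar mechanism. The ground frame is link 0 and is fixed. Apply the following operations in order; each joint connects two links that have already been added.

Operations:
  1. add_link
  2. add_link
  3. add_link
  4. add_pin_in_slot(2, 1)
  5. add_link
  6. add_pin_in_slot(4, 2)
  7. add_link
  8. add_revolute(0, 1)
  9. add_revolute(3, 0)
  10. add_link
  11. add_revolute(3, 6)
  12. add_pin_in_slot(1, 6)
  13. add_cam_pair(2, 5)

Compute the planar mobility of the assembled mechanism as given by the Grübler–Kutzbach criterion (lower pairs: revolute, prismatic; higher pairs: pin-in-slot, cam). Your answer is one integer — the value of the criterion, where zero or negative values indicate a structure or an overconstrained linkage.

[1;0;0] (link 0 is ground)
L+ [2;0;0]
L+ [3;0;0]
L+ [4;0;0]
PS(2,1)∈J2 [4;0;1]
L+ [5;0;1]
PS(4,2)∈J2 [5;0;2]
L+ [6;0;2]
R(0,1)∈J1 [6;1;2]
R(3,0)∈J1 [6;2;2]
L+ [7;2;2]
R(3,6)∈J1 [7;3;2]
PS(1,6)∈J2 [7;3;3]
C(2,5)∈J2 [7;3;4]
mobility = 18 − 6 − 4 = 8

M = 8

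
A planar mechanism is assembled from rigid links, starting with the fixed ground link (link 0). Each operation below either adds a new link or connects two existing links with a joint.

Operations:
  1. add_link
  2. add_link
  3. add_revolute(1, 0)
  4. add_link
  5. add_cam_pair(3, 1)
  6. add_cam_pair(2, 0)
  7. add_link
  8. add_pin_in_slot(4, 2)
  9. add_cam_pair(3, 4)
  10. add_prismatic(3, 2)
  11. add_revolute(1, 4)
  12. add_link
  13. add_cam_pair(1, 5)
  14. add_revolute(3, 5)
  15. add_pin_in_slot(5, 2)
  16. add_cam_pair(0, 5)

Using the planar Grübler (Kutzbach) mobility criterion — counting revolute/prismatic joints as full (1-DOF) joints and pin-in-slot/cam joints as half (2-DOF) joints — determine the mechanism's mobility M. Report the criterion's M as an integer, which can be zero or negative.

(L,J1,J2)=(1,0,0); link0 fixed
link1: (2,0,0)
link2: (3,0,0)
R 1-0 [J1]: (3,1,0)
link3: (4,1,0)
C 3-1 [J2]: (4,1,1)
C 2-0 [J2]: (4,1,2)
link4: (5,1,2)
PS 4-2 [J2]: (5,1,3)
C 3-4 [J2]: (5,1,4)
P 3-2 [J1]: (5,2,4)
R 1-4 [J1]: (5,3,4)
link5: (6,3,4)
C 1-5 [J2]: (6,3,5)
R 3-5 [J1]: (6,4,5)
PS 5-2 [J2]: (6,4,6)
C 0-5 [J2]: (6,4,7)
Grübler: 3·5 − 2·4 − 7 = 0

M = 0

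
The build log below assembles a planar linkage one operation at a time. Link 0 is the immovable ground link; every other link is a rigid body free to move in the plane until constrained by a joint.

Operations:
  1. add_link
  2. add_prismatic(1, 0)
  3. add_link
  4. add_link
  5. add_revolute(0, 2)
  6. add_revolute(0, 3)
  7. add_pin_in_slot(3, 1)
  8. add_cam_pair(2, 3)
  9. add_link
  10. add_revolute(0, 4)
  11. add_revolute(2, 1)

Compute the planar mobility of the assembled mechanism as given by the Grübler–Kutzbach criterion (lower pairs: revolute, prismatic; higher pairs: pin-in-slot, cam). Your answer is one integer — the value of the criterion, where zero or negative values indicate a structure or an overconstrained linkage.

link 0 = ground. State L|J1|J2 = 1|0|0
+link1  2|0|0
P(1,0) f=1→J1  2|1|0
+link2  3|1|0
+link3  4|1|0
R(0,2) f=1→J1  4|2|0
R(0,3) f=1→J1  4|3|0
PS(3,1) f=2→J2  4|3|1
C(2,3) f=2→J2  4|3|2
+link4  5|3|2
R(0,4) f=1→J1  5|4|2
R(2,1) f=1→J1  5|5|2
M = 3(5−1)−2·5−2 = 12−10−2 = 0

M = 0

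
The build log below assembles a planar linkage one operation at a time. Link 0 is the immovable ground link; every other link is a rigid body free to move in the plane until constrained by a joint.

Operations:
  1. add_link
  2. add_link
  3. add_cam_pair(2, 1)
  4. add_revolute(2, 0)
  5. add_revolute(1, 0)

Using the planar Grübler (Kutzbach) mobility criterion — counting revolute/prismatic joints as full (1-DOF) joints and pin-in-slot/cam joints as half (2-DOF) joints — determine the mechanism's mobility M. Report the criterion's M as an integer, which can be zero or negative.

M = 1

[1;0;0] (link 0 is ground)
L+ [2;0;0]
L+ [3;0;0]
C(2,1)∈J2 [3;0;1]
R(2,0)∈J1 [3;1;1]
R(1,0)∈J1 [3;2;1]
mobility = 6 − 4 − 1 = 1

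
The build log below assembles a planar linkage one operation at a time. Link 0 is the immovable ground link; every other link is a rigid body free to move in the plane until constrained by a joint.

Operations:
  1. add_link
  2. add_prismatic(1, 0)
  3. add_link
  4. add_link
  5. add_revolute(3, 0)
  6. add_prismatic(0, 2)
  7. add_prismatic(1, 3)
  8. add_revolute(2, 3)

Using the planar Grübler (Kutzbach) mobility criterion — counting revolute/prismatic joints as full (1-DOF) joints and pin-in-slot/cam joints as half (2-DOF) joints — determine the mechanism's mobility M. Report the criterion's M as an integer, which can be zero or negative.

M = -1

ground; <1,0,0>
#1 <2,0,0>
P:1↔0 J1 <2,1,0>
#2 <3,1,0>
#3 <4,1,0>
R:3↔0 J1 <4,2,0>
P:0↔2 J1 <4,3,0>
P:1↔3 J1 <4,4,0>
R:2↔3 J1 <4,5,0>
3×3 − 2×5 − 1×0 = -1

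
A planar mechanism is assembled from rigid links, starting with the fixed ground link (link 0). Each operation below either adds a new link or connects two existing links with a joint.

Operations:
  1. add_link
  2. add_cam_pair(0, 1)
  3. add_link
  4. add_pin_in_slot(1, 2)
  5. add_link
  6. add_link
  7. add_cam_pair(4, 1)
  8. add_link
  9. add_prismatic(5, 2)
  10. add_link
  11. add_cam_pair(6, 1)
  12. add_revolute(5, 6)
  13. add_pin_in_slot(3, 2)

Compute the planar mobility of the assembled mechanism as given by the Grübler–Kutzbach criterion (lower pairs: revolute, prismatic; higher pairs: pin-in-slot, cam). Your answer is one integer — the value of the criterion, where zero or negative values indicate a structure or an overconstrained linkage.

(L,J1,J2)=(1,0,0); link0 fixed
link1: (2,0,0)
C 0-1 [J2]: (2,0,1)
link2: (3,0,1)
PS 1-2 [J2]: (3,0,2)
link3: (4,0,2)
link4: (5,0,2)
C 4-1 [J2]: (5,0,3)
link5: (6,0,3)
P 5-2 [J1]: (6,1,3)
link6: (7,1,3)
C 6-1 [J2]: (7,1,4)
R 5-6 [J1]: (7,2,4)
PS 3-2 [J2]: (7,2,5)
Grübler: 3·6 − 2·2 − 5 = 9

M = 9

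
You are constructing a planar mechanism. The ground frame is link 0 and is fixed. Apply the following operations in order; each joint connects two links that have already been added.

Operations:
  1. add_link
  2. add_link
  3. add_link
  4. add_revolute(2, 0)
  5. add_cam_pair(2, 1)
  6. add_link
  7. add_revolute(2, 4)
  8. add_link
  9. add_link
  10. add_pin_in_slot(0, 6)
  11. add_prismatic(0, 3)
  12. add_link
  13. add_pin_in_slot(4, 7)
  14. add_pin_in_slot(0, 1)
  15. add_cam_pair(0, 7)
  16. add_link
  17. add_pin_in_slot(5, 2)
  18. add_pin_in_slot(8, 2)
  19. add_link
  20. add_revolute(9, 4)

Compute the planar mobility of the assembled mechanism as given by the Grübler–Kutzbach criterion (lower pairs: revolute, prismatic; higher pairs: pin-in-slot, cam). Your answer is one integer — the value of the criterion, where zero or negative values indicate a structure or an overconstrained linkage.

M = 12

(L,J1,J2)=(1,0,0); link0 fixed
link1: (2,0,0)
link2: (3,0,0)
link3: (4,0,0)
R 2-0 [J1]: (4,1,0)
C 2-1 [J2]: (4,1,1)
link4: (5,1,1)
R 2-4 [J1]: (5,2,1)
link5: (6,2,1)
link6: (7,2,1)
PS 0-6 [J2]: (7,2,2)
P 0-3 [J1]: (7,3,2)
link7: (8,3,2)
PS 4-7 [J2]: (8,3,3)
PS 0-1 [J2]: (8,3,4)
C 0-7 [J2]: (8,3,5)
link8: (9,3,5)
PS 5-2 [J2]: (9,3,6)
PS 8-2 [J2]: (9,3,7)
link9: (10,3,7)
R 9-4 [J1]: (10,4,7)
Grübler: 3·9 − 2·4 − 7 = 12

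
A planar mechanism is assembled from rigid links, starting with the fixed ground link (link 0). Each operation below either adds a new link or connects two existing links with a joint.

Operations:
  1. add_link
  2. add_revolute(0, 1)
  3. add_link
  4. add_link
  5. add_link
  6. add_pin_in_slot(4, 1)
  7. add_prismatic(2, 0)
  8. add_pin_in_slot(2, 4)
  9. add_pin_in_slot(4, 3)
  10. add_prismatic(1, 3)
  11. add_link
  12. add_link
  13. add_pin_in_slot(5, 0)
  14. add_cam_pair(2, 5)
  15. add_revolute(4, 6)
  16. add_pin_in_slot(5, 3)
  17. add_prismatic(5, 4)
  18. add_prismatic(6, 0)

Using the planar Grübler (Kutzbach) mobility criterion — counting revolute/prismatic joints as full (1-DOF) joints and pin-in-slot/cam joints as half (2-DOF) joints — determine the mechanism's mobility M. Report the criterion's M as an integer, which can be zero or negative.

[1;0;0] (link 0 is ground)
L+ [2;0;0]
R(0,1)∈J1 [2;1;0]
L+ [3;1;0]
L+ [4;1;0]
L+ [5;1;0]
PS(4,1)∈J2 [5;1;1]
P(2,0)∈J1 [5;2;1]
PS(2,4)∈J2 [5;2;2]
PS(4,3)∈J2 [5;2;3]
P(1,3)∈J1 [5;3;3]
L+ [6;3;3]
L+ [7;3;3]
PS(5,0)∈J2 [7;3;4]
C(2,5)∈J2 [7;3;5]
R(4,6)∈J1 [7;4;5]
PS(5,3)∈J2 [7;4;6]
P(5,4)∈J1 [7;5;6]
P(6,0)∈J1 [7;6;6]
mobility = 18 − 12 − 6 = 0

M = 0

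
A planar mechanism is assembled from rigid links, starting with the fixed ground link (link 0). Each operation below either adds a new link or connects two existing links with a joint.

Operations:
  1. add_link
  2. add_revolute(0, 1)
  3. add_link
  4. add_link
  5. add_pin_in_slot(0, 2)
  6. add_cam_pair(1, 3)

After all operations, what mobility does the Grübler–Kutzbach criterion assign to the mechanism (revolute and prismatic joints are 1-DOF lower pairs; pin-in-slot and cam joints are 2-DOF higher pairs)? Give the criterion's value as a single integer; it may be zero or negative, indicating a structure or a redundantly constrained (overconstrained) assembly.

M = 5

link 0 = ground. State L|J1|J2 = 1|0|0
+link1  2|0|0
R(0,1) f=1→J1  2|1|0
+link2  3|1|0
+link3  4|1|0
PS(0,2) f=2→J2  4|1|1
C(1,3) f=2→J2  4|1|2
M = 3(4−1)−2·1−2 = 9−2−2 = 5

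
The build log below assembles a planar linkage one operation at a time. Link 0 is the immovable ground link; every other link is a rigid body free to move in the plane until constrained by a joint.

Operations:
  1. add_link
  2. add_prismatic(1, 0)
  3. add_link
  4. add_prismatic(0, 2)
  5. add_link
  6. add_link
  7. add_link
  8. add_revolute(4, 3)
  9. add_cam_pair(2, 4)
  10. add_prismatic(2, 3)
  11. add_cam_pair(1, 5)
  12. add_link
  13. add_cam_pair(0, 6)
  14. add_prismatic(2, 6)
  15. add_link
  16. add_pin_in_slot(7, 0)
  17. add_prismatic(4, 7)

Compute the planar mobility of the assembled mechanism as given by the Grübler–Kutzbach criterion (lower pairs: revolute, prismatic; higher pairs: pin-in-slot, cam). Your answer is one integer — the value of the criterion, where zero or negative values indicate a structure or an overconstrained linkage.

(L,J1,J2)=(1,0,0); link0 fixed
link1: (2,0,0)
P 1-0 [J1]: (2,1,0)
link2: (3,1,0)
P 0-2 [J1]: (3,2,0)
link3: (4,2,0)
link4: (5,2,0)
link5: (6,2,0)
R 4-3 [J1]: (6,3,0)
C 2-4 [J2]: (6,3,1)
P 2-3 [J1]: (6,4,1)
C 1-5 [J2]: (6,4,2)
link6: (7,4,2)
C 0-6 [J2]: (7,4,3)
P 2-6 [J1]: (7,5,3)
link7: (8,5,3)
PS 7-0 [J2]: (8,5,4)
P 4-7 [J1]: (8,6,4)
Grübler: 3·7 − 2·6 − 4 = 5

M = 5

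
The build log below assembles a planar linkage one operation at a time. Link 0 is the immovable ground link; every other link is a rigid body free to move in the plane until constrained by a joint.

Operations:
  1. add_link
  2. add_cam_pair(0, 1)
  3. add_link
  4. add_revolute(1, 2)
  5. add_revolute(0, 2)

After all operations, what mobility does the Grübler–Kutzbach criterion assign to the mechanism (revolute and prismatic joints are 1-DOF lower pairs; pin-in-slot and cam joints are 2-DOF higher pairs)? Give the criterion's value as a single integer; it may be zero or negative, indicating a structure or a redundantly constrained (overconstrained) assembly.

M = 1

L=1 J1=0 J2=0
add link → L=2 J1=0 J2=0
C@0,1 dof=2 J2 → L=2 J1=0 J2=1
add link → L=3 J1=0 J2=1
R@1,2 dof=1 J1 → L=3 J1=1 J2=1
R@0,2 dof=1 J1 → L=3 J1=2 J2=1
M=3(L−1)−2J1−J2=3·2−2·2−1=1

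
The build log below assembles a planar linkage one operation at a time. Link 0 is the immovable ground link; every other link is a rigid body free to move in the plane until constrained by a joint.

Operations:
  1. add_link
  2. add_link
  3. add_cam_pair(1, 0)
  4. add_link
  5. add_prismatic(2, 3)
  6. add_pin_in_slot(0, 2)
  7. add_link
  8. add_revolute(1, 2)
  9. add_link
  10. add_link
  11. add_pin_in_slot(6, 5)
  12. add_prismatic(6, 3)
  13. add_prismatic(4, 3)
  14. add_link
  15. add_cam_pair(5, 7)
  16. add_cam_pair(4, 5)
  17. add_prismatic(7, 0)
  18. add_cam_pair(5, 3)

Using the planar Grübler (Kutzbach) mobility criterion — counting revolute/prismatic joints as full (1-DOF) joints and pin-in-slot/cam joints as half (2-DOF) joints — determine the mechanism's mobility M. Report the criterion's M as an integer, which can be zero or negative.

L=1 J1=0 J2=0
add link → L=2 J1=0 J2=0
add link → L=3 J1=0 J2=0
C@1,0 dof=2 J2 → L=3 J1=0 J2=1
add link → L=4 J1=0 J2=1
P@2,3 dof=1 J1 → L=4 J1=1 J2=1
PS@0,2 dof=2 J2 → L=4 J1=1 J2=2
add link → L=5 J1=1 J2=2
R@1,2 dof=1 J1 → L=5 J1=2 J2=2
add link → L=6 J1=2 J2=2
add link → L=7 J1=2 J2=2
PS@6,5 dof=2 J2 → L=7 J1=2 J2=3
P@6,3 dof=1 J1 → L=7 J1=3 J2=3
P@4,3 dof=1 J1 → L=7 J1=4 J2=3
add link → L=8 J1=4 J2=3
C@5,7 dof=2 J2 → L=8 J1=4 J2=4
C@4,5 dof=2 J2 → L=8 J1=4 J2=5
P@7,0 dof=1 J1 → L=8 J1=5 J2=5
C@5,3 dof=2 J2 → L=8 J1=5 J2=6
M=3(L−1)−2J1−J2=3·7−2·5−6=5

M = 5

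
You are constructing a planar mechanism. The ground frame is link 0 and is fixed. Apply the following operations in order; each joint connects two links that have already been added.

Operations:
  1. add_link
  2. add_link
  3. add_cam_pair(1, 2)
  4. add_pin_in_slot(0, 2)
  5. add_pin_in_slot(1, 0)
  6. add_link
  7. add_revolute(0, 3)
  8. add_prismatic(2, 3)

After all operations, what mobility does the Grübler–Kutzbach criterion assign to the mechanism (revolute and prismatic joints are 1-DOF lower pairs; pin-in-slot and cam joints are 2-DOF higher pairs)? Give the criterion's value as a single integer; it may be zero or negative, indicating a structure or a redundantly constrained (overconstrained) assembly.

[1;0;0] (link 0 is ground)
L+ [2;0;0]
L+ [3;0;0]
C(1,2)∈J2 [3;0;1]
PS(0,2)∈J2 [3;0;2]
PS(1,0)∈J2 [3;0;3]
L+ [4;0;3]
R(0,3)∈J1 [4;1;3]
P(2,3)∈J1 [4;2;3]
mobility = 9 − 4 − 3 = 2

M = 2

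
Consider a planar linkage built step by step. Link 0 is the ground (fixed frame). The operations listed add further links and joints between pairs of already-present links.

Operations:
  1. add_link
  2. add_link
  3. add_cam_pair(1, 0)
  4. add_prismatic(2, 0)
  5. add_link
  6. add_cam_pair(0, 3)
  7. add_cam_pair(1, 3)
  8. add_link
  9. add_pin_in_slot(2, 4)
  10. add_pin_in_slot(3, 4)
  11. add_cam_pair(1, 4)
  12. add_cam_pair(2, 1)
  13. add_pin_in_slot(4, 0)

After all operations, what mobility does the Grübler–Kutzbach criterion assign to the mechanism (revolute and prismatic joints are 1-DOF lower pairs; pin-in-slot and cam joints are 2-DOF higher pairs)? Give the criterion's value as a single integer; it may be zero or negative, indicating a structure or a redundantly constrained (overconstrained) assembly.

ground; <1,0,0>
#1 <2,0,0>
#2 <3,0,0>
C:1↔0 J2 <3,0,1>
P:2↔0 J1 <3,1,1>
#3 <4,1,1>
C:0↔3 J2 <4,1,2>
C:1↔3 J2 <4,1,3>
#4 <5,1,3>
PS:2↔4 J2 <5,1,4>
PS:3↔4 J2 <5,1,5>
C:1↔4 J2 <5,1,6>
C:2↔1 J2 <5,1,7>
PS:4↔0 J2 <5,1,8>
3×4 − 2×1 − 1×8 = 2

M = 2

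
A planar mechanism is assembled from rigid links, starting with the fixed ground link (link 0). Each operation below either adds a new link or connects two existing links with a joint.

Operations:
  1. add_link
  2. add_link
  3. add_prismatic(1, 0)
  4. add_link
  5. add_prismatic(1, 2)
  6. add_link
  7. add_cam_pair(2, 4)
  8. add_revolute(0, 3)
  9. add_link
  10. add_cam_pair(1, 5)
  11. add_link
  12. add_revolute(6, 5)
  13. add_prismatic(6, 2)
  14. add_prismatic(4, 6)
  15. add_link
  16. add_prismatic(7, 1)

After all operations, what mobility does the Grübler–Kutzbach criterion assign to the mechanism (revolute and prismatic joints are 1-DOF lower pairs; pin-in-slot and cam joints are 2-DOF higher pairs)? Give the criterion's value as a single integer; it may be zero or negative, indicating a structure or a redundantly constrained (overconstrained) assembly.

link 0 = ground. State L|J1|J2 = 1|0|0
+link1  2|0|0
+link2  3|0|0
P(1,0) f=1→J1  3|1|0
+link3  4|1|0
P(1,2) f=1→J1  4|2|0
+link4  5|2|0
C(2,4) f=2→J2  5|2|1
R(0,3) f=1→J1  5|3|1
+link5  6|3|1
C(1,5) f=2→J2  6|3|2
+link6  7|3|2
R(6,5) f=1→J1  7|4|2
P(6,2) f=1→J1  7|5|2
P(4,6) f=1→J1  7|6|2
+link7  8|6|2
P(7,1) f=1→J1  8|7|2
M = 3(8−1)−2·7−2 = 21−14−2 = 5

M = 5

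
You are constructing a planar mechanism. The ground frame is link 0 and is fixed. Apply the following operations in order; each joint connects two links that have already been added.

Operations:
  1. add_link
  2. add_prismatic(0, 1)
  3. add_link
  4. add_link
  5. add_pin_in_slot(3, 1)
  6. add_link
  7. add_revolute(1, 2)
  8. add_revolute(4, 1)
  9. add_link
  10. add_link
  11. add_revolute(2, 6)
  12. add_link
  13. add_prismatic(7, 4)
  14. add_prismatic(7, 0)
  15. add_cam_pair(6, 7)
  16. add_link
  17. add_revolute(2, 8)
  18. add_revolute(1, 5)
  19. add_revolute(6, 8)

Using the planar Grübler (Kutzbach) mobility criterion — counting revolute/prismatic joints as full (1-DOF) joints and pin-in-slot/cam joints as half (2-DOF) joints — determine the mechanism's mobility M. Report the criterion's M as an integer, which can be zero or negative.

M = 4

(L,J1,J2)=(1,0,0); link0 fixed
link1: (2,0,0)
P 0-1 [J1]: (2,1,0)
link2: (3,1,0)
link3: (4,1,0)
PS 3-1 [J2]: (4,1,1)
link4: (5,1,1)
R 1-2 [J1]: (5,2,1)
R 4-1 [J1]: (5,3,1)
link5: (6,3,1)
link6: (7,3,1)
R 2-6 [J1]: (7,4,1)
link7: (8,4,1)
P 7-4 [J1]: (8,5,1)
P 7-0 [J1]: (8,6,1)
C 6-7 [J2]: (8,6,2)
link8: (9,6,2)
R 2-8 [J1]: (9,7,2)
R 1-5 [J1]: (9,8,2)
R 6-8 [J1]: (9,9,2)
Grübler: 3·8 − 2·9 − 2 = 4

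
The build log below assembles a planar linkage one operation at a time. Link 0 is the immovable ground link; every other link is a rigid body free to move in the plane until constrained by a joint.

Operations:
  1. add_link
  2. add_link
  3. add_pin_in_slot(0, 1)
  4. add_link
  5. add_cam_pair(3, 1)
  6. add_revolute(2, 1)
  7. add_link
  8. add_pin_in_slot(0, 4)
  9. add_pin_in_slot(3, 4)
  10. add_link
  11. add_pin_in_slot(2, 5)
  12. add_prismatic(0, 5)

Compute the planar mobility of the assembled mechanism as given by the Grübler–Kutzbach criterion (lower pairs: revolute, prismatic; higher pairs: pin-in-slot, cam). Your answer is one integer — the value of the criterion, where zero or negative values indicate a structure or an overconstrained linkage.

(L,J1,J2)=(1,0,0); link0 fixed
link1: (2,0,0)
link2: (3,0,0)
PS 0-1 [J2]: (3,0,1)
link3: (4,0,1)
C 3-1 [J2]: (4,0,2)
R 2-1 [J1]: (4,1,2)
link4: (5,1,2)
PS 0-4 [J2]: (5,1,3)
PS 3-4 [J2]: (5,1,4)
link5: (6,1,4)
PS 2-5 [J2]: (6,1,5)
P 0-5 [J1]: (6,2,5)
Grübler: 3·5 − 2·2 − 5 = 6

M = 6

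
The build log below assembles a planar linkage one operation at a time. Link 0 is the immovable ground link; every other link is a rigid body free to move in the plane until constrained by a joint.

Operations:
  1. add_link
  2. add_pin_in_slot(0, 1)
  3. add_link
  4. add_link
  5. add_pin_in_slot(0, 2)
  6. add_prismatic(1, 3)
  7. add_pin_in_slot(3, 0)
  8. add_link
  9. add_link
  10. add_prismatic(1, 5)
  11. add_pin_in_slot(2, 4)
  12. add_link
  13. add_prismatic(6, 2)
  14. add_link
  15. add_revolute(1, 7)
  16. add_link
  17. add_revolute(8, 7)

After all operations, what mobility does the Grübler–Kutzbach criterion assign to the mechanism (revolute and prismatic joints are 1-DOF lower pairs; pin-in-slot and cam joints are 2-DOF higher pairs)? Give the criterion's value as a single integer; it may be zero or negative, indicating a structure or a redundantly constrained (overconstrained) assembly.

L=1 J1=0 J2=0
add link → L=2 J1=0 J2=0
PS@0,1 dof=2 J2 → L=2 J1=0 J2=1
add link → L=3 J1=0 J2=1
add link → L=4 J1=0 J2=1
PS@0,2 dof=2 J2 → L=4 J1=0 J2=2
P@1,3 dof=1 J1 → L=4 J1=1 J2=2
PS@3,0 dof=2 J2 → L=4 J1=1 J2=3
add link → L=5 J1=1 J2=3
add link → L=6 J1=1 J2=3
P@1,5 dof=1 J1 → L=6 J1=2 J2=3
PS@2,4 dof=2 J2 → L=6 J1=2 J2=4
add link → L=7 J1=2 J2=4
P@6,2 dof=1 J1 → L=7 J1=3 J2=4
add link → L=8 J1=3 J2=4
R@1,7 dof=1 J1 → L=8 J1=4 J2=4
add link → L=9 J1=4 J2=4
R@8,7 dof=1 J1 → L=9 J1=5 J2=4
M=3(L−1)−2J1−J2=3·8−2·5−4=10

M = 10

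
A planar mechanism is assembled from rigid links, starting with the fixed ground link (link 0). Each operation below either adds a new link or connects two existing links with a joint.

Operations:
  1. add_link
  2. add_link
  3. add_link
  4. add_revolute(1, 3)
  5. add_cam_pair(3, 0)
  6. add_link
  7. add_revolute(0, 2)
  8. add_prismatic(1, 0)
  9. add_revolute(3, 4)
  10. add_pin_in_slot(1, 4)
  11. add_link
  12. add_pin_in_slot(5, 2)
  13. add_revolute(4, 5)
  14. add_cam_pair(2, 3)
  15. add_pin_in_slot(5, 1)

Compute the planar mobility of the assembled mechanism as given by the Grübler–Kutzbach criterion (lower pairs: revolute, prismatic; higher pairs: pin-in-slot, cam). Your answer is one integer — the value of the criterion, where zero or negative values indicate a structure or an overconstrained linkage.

ground; <1,0,0>
#1 <2,0,0>
#2 <3,0,0>
#3 <4,0,0>
R:1↔3 J1 <4,1,0>
C:3↔0 J2 <4,1,1>
#4 <5,1,1>
R:0↔2 J1 <5,2,1>
P:1↔0 J1 <5,3,1>
R:3↔4 J1 <5,4,1>
PS:1↔4 J2 <5,4,2>
#5 <6,4,2>
PS:5↔2 J2 <6,4,3>
R:4↔5 J1 <6,5,3>
C:2↔3 J2 <6,5,4>
PS:5↔1 J2 <6,5,5>
3×5 − 2×5 − 1×5 = 0

M = 0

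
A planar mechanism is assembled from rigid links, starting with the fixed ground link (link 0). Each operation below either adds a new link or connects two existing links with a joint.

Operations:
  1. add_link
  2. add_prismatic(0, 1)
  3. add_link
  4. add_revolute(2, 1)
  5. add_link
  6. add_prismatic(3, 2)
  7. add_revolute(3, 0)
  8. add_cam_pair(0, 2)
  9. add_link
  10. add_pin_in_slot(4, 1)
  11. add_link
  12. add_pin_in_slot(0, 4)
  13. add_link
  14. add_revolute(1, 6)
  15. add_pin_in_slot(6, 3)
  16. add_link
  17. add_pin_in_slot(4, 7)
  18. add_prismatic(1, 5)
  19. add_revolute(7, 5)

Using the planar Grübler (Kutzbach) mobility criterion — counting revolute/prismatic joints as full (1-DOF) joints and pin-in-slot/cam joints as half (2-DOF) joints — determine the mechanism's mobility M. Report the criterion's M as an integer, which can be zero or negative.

L=1 J1=0 J2=0
add link → L=2 J1=0 J2=0
P@0,1 dof=1 J1 → L=2 J1=1 J2=0
add link → L=3 J1=1 J2=0
R@2,1 dof=1 J1 → L=3 J1=2 J2=0
add link → L=4 J1=2 J2=0
P@3,2 dof=1 J1 → L=4 J1=3 J2=0
R@3,0 dof=1 J1 → L=4 J1=4 J2=0
C@0,2 dof=2 J2 → L=4 J1=4 J2=1
add link → L=5 J1=4 J2=1
PS@4,1 dof=2 J2 → L=5 J1=4 J2=2
add link → L=6 J1=4 J2=2
PS@0,4 dof=2 J2 → L=6 J1=4 J2=3
add link → L=7 J1=4 J2=3
R@1,6 dof=1 J1 → L=7 J1=5 J2=3
PS@6,3 dof=2 J2 → L=7 J1=5 J2=4
add link → L=8 J1=5 J2=4
PS@4,7 dof=2 J2 → L=8 J1=5 J2=5
P@1,5 dof=1 J1 → L=8 J1=6 J2=5
R@7,5 dof=1 J1 → L=8 J1=7 J2=5
M=3(L−1)−2J1−J2=3·7−2·7−5=2

M = 2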